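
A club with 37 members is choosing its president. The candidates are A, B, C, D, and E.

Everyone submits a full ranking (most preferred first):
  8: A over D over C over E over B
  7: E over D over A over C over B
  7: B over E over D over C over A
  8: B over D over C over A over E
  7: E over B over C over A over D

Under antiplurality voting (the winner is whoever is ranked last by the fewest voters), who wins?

Last-place votes: A 7, B 15, C 0, D 7, E 8.

C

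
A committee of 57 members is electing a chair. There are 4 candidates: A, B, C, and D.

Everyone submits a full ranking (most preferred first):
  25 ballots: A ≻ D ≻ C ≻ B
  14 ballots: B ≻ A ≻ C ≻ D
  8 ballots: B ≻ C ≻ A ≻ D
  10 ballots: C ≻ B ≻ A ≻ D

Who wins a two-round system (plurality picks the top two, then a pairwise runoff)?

B

Round 1 first-place votes: A 25, B 22, C 10, D 0. A and B advance.
Runoff: A is ranked above B on 25 ballots, B above A on 32.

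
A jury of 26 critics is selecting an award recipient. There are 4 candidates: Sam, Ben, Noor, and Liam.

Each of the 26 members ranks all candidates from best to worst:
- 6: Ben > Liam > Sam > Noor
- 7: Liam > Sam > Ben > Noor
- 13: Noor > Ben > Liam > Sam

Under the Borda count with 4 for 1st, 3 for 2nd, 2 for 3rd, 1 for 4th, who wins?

Sam: 6×2 + 7×3 + 13×1 = 46
Ben: 6×4 + 7×2 + 13×3 = 77
Noor: 6×1 + 7×1 + 13×4 = 65
Liam: 6×3 + 7×4 + 13×2 = 72

Ben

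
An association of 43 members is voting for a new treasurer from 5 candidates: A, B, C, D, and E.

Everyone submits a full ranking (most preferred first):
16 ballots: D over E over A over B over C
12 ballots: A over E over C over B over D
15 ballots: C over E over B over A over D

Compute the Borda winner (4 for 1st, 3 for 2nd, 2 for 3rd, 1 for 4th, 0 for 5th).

E

A: 16×2 + 12×4 + 15×1 = 95
B: 16×1 + 12×1 + 15×2 = 58
C: 16×0 + 12×2 + 15×4 = 84
D: 16×4 + 12×0 + 15×0 = 64
E: 16×3 + 12×3 + 15×3 = 129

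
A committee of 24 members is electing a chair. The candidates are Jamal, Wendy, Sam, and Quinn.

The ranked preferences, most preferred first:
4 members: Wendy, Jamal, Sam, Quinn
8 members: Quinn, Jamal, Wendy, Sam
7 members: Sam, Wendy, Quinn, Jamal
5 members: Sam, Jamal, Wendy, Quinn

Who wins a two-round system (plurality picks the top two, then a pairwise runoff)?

Sam

Round 1 first-place votes: Jamal 0, Wendy 4, Sam 12, Quinn 8. Sam and Quinn advance.
Runoff: Sam is ranked above Quinn on 16 ballots, Quinn above Sam on 8.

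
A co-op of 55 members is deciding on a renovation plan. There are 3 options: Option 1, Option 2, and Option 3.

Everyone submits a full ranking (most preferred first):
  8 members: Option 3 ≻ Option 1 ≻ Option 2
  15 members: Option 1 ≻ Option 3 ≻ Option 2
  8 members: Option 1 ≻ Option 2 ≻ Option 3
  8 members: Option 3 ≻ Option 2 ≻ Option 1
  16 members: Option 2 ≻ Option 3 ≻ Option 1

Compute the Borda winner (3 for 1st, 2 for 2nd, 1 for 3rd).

Option 3

Option 1: 8×2 + 15×3 + 8×3 + 8×1 + 16×1 = 109
Option 2: 8×1 + 15×1 + 8×2 + 8×2 + 16×3 = 103
Option 3: 8×3 + 15×2 + 8×1 + 8×3 + 16×2 = 118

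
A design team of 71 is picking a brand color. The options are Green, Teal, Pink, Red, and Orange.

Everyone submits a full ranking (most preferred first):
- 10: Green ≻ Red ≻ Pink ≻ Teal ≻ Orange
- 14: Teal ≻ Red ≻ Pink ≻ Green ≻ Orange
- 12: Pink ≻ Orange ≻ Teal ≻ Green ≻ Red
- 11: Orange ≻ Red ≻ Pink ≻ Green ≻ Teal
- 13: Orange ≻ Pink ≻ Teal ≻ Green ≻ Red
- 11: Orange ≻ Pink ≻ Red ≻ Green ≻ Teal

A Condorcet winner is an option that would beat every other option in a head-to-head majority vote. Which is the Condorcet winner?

Pink

Pink vs Green: 61–10
Pink vs Teal: 57–14
Pink vs Red: 36–35
Pink vs Orange: 36–35
Pink beats every other option.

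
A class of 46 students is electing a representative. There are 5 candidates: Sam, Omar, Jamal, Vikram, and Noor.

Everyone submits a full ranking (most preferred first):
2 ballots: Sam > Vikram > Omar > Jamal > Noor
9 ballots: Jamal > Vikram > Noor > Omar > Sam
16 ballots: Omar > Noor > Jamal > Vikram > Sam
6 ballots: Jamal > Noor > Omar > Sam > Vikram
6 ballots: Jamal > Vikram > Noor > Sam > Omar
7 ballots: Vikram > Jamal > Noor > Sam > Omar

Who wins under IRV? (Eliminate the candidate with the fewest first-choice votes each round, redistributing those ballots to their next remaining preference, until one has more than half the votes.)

Round 1: Sam 2, Omar 16, Jamal 21, Vikram 7, Noor 0. Noor eliminated.
Round 2: Sam 2, Omar 16, Jamal 21, Vikram 7. Sam eliminated.
Round 3: Omar 16, Jamal 21, Vikram 9. Vikram eliminated.
Round 4: Omar 18, Jamal 28. Jamal has a majority (≥24).

Jamal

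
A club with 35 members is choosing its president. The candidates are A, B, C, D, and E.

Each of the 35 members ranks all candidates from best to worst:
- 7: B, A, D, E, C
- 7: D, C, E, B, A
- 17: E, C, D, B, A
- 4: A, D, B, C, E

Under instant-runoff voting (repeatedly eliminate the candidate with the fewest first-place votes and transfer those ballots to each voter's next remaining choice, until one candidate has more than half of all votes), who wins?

Round 1: A 4, B 7, C 0, D 7, E 17. C eliminated.
Round 2: A 4, B 7, D 7, E 17. A eliminated.
Round 3: B 7, D 11, E 17. B eliminated.
Round 4: D 18, E 17. D has a majority (≥18).

D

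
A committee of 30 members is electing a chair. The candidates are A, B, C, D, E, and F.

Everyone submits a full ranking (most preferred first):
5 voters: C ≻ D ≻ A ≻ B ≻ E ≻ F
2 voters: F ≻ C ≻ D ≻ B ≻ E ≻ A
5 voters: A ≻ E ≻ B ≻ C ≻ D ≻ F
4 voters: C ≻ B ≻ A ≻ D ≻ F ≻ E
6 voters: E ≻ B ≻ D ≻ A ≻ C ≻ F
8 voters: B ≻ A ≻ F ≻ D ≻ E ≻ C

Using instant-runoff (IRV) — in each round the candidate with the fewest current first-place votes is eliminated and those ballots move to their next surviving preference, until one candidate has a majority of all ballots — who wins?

Round 1: A 5, B 8, C 9, D 0, E 6, F 2. D eliminated.
Round 2: A 5, B 8, C 9, E 6, F 2. F eliminated.
Round 3: A 5, B 8, C 11, E 6. A eliminated.
Round 4: B 8, C 11, E 11. B eliminated.
Round 5: C 11, E 19. E has a majority (≥16).

E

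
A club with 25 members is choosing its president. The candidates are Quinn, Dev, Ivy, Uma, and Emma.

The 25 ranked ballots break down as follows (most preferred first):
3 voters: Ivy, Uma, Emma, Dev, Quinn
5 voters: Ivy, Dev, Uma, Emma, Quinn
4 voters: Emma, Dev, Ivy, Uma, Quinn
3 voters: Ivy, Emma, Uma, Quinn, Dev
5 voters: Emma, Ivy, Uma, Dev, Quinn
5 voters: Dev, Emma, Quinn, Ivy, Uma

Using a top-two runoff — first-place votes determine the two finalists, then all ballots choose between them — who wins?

Emma

Round 1 first-place votes: Quinn 0, Dev 5, Ivy 11, Uma 0, Emma 9. Ivy and Emma advance.
Runoff: Ivy is ranked above Emma on 11 ballots, Emma above Ivy on 14.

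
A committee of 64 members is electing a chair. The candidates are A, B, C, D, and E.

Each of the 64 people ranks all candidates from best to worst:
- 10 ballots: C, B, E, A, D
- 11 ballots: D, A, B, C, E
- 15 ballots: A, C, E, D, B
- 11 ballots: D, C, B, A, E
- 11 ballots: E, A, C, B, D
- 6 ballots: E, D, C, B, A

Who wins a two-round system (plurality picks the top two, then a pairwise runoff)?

E

Round 1 first-place votes: A 15, B 0, C 10, D 22, E 17. D and E advance.
Runoff: D is ranked above E on 22 ballots, E above D on 42.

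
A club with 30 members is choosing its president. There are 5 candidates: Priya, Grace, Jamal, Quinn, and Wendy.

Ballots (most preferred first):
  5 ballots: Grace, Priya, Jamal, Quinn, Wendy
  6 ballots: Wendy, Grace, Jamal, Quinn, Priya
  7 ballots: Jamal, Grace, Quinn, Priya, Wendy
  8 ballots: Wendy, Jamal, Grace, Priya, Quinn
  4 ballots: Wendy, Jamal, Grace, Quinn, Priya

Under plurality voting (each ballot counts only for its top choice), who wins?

Wendy

First-place votes: Priya 0, Grace 5, Jamal 7, Quinn 0, Wendy 18.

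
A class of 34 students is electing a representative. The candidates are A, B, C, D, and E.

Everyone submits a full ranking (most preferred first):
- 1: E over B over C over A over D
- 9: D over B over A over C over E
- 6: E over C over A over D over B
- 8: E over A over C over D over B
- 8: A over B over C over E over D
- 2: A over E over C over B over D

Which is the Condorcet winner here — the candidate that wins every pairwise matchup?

A vs B: 24–10
A vs C: 27–7
A vs D: 25–9
A vs E: 19–15
A beats every other candidate.

A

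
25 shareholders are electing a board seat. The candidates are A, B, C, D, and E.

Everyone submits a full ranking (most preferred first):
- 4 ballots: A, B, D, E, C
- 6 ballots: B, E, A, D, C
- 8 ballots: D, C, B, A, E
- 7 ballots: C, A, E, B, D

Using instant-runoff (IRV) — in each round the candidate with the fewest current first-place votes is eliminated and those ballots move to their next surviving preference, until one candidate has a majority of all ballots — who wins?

B

Round 1: A 4, B 6, C 7, D 8, E 0. E eliminated.
Round 2: A 4, B 6, C 7, D 8. A eliminated.
Round 3: B 10, C 7, D 8. C eliminated.
Round 4: B 17, D 8. B has a majority (≥13).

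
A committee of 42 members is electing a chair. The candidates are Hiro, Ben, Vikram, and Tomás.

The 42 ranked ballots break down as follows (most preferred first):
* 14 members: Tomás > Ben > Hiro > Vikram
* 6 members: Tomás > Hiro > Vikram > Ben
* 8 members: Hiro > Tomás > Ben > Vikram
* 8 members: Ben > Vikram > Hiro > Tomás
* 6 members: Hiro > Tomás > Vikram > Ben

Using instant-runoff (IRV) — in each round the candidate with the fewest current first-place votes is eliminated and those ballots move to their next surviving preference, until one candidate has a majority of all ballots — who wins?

Round 1: Hiro 14, Ben 8, Vikram 0, Tomás 20. Vikram eliminated.
Round 2: Hiro 14, Ben 8, Tomás 20. Ben eliminated.
Round 3: Hiro 22, Tomás 20. Hiro has a majority (≥22).

Hiro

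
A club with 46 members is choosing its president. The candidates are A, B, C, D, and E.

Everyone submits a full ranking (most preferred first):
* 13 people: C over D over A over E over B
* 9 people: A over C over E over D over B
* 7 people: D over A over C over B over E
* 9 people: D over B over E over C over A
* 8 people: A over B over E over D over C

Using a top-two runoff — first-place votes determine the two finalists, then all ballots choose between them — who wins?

Round 1 first-place votes: A 17, B 0, C 13, D 16, E 0. A and D advance.
Runoff: A is ranked above D on 17 ballots, D above A on 29.

D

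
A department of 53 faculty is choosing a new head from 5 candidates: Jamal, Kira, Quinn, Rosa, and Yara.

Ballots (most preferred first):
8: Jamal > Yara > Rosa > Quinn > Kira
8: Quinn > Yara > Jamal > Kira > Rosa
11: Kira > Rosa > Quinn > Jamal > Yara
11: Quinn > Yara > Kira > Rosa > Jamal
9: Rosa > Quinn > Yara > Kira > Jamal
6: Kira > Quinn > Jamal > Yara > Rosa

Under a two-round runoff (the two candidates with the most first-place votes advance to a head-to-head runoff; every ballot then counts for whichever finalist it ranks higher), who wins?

Round 1 first-place votes: Jamal 8, Kira 17, Quinn 19, Rosa 9, Yara 0. Quinn and Kira advance.
Runoff: Quinn is ranked above Kira on 36 ballots, Kira above Quinn on 17.

Quinn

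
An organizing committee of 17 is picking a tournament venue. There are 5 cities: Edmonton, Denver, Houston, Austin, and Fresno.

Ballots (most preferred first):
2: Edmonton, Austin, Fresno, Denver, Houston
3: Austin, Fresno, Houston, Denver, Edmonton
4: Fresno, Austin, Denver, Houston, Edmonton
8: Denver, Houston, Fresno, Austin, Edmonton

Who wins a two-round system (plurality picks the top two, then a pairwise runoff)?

Round 1 first-place votes: Edmonton 2, Denver 8, Houston 0, Austin 3, Fresno 4. Denver and Fresno advance.
Runoff: Denver is ranked above Fresno on 8 ballots, Fresno above Denver on 9.

Fresno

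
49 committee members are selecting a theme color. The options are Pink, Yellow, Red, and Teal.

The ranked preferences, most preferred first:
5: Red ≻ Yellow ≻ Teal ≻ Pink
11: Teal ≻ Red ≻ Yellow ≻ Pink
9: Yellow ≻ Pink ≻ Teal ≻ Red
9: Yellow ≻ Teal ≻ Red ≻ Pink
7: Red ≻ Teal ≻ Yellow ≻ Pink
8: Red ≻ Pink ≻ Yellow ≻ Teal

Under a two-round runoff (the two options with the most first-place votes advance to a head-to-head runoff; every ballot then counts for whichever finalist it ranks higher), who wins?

Round 1 first-place votes: Pink 0, Yellow 18, Red 20, Teal 11. Red and Yellow advance.
Runoff: Red is ranked above Yellow on 31 ballots, Yellow above Red on 18.

Red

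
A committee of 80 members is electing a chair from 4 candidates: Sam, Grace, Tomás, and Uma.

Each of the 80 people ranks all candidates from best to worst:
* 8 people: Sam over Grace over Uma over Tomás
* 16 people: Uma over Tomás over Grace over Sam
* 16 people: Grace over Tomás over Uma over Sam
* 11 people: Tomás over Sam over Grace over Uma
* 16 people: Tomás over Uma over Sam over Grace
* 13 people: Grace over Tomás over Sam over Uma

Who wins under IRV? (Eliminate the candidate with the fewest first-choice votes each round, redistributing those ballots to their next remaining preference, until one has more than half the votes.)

Round 1: Sam 8, Grace 29, Tomás 27, Uma 16. Sam eliminated.
Round 2: Grace 37, Tomás 27, Uma 16. Uma eliminated.
Round 3: Grace 37, Tomás 43. Tomás has a majority (≥41).

Tomás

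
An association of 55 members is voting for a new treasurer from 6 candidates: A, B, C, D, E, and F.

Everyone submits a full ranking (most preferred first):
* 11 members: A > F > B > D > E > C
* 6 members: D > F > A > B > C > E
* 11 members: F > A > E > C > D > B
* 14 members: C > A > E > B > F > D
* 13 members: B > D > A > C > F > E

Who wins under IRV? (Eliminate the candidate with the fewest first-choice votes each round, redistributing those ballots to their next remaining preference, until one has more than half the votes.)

Round 1: A 11, B 13, C 14, D 6, E 0, F 11. E eliminated.
Round 2: A 11, B 13, C 14, D 6, F 11. D eliminated.
Round 3: A 11, B 13, C 14, F 17. A eliminated.
Round 4: B 13, C 14, F 28. F has a majority (≥28).

F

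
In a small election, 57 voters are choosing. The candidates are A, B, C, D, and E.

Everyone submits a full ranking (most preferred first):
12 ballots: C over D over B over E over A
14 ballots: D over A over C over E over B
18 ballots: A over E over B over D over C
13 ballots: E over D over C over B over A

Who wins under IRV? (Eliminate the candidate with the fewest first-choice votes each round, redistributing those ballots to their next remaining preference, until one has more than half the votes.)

D

Round 1: A 18, B 0, C 12, D 14, E 13. B eliminated.
Round 2: A 18, C 12, D 14, E 13. C eliminated.
Round 3: A 18, D 26, E 13. E eliminated.
Round 4: A 18, D 39. D has a majority (≥29).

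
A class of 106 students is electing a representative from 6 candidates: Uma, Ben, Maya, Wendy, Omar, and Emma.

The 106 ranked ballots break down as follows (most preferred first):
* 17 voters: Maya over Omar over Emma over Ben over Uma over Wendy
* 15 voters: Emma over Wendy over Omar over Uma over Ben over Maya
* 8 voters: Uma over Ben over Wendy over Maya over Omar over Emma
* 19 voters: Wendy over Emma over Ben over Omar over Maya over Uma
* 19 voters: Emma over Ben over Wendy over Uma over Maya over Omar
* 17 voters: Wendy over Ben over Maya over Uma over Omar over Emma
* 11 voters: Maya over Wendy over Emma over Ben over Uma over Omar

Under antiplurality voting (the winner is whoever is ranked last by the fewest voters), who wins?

Ben

Last-place votes: Uma 19, Ben 0, Maya 15, Wendy 17, Omar 30, Emma 25.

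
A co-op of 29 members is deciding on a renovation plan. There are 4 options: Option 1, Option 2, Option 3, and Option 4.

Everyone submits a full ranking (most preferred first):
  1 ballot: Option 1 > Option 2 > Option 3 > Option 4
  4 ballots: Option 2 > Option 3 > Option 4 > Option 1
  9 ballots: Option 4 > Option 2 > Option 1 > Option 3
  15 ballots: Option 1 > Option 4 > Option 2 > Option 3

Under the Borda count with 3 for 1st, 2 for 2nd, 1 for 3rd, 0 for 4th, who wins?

Option 1: 1×3 + 4×0 + 9×1 + 15×3 = 57
Option 2: 1×2 + 4×3 + 9×2 + 15×1 = 47
Option 3: 1×1 + 4×2 + 9×0 + 15×0 = 9
Option 4: 1×0 + 4×1 + 9×3 + 15×2 = 61

Option 4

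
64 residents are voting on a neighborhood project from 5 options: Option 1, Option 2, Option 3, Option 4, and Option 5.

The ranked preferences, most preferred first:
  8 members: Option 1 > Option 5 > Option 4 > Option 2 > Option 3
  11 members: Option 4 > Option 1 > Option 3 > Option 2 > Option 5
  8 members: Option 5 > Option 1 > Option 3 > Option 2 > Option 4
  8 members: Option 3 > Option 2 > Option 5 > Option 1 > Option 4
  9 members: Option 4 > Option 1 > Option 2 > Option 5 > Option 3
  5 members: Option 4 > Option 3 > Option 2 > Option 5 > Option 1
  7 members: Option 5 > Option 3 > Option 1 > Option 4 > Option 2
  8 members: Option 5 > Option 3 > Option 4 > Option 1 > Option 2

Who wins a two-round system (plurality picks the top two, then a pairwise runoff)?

Round 1 first-place votes: Option 1 8, Option 2 0, Option 3 8, Option 4 25, Option 5 23. Option 4 and Option 5 advance.
Runoff: Option 4 is ranked above Option 5 on 25 ballots, Option 5 above Option 4 on 39.

Option 5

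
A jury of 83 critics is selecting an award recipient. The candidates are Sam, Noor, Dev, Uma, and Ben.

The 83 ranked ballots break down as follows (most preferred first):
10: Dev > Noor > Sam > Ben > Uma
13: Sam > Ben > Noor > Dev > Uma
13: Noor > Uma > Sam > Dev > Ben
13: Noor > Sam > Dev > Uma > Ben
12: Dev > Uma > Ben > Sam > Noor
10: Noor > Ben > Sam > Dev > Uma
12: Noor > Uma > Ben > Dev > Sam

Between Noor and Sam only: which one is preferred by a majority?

Noor is ranked above Sam on 58 ballots; Sam above Noor on 25.

Noor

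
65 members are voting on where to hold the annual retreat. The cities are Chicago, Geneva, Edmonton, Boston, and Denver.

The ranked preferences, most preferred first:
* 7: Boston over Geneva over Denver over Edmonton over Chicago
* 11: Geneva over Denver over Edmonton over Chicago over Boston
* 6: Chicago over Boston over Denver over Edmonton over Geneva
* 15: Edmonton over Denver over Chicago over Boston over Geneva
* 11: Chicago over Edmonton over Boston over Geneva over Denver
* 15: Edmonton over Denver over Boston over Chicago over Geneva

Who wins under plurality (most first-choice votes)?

First-place votes: Chicago 17, Geneva 11, Edmonton 30, Boston 7, Denver 0.

Edmonton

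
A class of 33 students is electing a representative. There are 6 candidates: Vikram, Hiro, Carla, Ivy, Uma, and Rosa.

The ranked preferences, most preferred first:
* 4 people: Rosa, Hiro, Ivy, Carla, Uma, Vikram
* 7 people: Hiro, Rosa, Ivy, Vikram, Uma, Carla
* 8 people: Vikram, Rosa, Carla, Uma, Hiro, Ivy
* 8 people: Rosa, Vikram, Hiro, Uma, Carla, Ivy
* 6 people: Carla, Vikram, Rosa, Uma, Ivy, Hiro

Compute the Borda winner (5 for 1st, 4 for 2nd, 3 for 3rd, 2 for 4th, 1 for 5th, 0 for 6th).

Vikram: 4×0 + 7×2 + 8×5 + 8×4 + 6×4 = 110
Hiro: 4×4 + 7×5 + 8×1 + 8×3 + 6×0 = 83
Carla: 4×2 + 7×0 + 8×3 + 8×1 + 6×5 = 70
Ivy: 4×3 + 7×3 + 8×0 + 8×0 + 6×1 = 39
Uma: 4×1 + 7×1 + 8×2 + 8×2 + 6×2 = 55
Rosa: 4×5 + 7×4 + 8×4 + 8×5 + 6×3 = 138

Rosa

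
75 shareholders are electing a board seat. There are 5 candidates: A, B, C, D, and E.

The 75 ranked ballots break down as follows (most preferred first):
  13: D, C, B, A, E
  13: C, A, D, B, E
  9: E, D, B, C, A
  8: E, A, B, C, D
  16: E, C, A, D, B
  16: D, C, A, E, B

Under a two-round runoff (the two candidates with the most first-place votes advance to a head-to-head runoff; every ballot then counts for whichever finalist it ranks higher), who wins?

D

Round 1 first-place votes: A 0, B 0, C 13, D 29, E 33. E and D advance.
Runoff: E is ranked above D on 33 ballots, D above E on 42.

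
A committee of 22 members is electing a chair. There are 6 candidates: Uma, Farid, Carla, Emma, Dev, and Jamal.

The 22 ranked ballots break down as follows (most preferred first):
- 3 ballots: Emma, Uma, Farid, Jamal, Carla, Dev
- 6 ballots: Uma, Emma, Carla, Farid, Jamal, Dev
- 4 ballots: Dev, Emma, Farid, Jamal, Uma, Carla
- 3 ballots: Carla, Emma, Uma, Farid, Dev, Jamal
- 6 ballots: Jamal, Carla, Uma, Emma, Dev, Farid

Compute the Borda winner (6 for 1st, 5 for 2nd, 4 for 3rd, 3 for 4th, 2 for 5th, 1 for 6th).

Uma: 3×5 + 6×6 + 4×2 + 3×4 + 6×4 = 95
Farid: 3×4 + 6×3 + 4×4 + 3×3 + 6×1 = 61
Carla: 3×2 + 6×4 + 4×1 + 3×6 + 6×5 = 82
Emma: 3×6 + 6×5 + 4×5 + 3×5 + 6×3 = 101
Dev: 3×1 + 6×1 + 4×6 + 3×2 + 6×2 = 51
Jamal: 3×3 + 6×2 + 4×3 + 3×1 + 6×6 = 72

Emma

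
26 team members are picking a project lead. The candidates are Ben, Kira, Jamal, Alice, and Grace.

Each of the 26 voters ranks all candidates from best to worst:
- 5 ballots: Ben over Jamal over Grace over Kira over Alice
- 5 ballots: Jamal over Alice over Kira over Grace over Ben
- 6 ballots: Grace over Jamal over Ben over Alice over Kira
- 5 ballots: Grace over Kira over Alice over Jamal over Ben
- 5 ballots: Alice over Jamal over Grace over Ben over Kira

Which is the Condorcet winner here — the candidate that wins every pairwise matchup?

Jamal

Jamal vs Ben: 21–5
Jamal vs Kira: 21–5
Jamal vs Alice: 16–10
Jamal vs Grace: 15–11
Jamal beats every other candidate.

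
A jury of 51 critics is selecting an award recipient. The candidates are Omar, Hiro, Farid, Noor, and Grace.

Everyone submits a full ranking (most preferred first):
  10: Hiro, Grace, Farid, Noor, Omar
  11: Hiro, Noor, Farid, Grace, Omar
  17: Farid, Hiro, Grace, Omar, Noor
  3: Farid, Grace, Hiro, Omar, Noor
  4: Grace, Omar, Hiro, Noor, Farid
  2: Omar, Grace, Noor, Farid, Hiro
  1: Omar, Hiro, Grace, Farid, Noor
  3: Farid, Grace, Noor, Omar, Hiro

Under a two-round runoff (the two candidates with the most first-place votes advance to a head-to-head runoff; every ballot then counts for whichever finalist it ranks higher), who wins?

Hiro

Round 1 first-place votes: Omar 3, Hiro 21, Farid 23, Noor 0, Grace 4. Farid and Hiro advance.
Runoff: Farid is ranked above Hiro on 25 ballots, Hiro above Farid on 26.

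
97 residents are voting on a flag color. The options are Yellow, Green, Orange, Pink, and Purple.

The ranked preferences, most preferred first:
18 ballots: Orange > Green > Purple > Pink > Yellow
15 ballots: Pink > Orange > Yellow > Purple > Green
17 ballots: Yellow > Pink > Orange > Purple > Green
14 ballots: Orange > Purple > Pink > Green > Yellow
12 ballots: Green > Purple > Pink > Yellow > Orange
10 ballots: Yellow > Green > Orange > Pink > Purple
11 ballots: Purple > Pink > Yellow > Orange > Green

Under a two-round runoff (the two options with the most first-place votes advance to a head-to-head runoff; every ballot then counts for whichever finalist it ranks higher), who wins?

Yellow

Round 1 first-place votes: Yellow 27, Green 12, Orange 32, Pink 15, Purple 11. Orange and Yellow advance.
Runoff: Orange is ranked above Yellow on 47 ballots, Yellow above Orange on 50.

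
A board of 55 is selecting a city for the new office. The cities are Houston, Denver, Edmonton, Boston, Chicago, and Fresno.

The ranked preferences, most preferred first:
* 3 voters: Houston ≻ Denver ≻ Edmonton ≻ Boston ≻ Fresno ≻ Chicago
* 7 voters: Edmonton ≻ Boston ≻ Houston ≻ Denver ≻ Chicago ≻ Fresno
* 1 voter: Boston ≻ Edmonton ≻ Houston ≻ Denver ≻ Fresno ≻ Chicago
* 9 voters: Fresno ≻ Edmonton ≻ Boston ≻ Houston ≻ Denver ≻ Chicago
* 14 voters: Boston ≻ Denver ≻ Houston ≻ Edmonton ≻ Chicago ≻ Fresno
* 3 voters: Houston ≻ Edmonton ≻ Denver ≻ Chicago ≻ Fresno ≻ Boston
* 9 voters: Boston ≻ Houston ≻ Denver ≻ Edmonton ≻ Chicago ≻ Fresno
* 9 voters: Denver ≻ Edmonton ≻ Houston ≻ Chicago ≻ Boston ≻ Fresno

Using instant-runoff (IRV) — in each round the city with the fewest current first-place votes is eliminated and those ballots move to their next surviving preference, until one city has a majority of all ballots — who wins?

Round 1: Houston 6, Denver 9, Edmonton 7, Boston 24, Chicago 0, Fresno 9. Chicago eliminated.
Round 2: Houston 6, Denver 9, Edmonton 7, Boston 24, Fresno 9. Houston eliminated.
Round 3: Denver 12, Edmonton 10, Boston 24, Fresno 9. Fresno eliminated.
Round 4: Denver 12, Edmonton 19, Boston 24. Denver eliminated.
Round 5: Edmonton 31, Boston 24. Edmonton has a majority (≥28).

Edmonton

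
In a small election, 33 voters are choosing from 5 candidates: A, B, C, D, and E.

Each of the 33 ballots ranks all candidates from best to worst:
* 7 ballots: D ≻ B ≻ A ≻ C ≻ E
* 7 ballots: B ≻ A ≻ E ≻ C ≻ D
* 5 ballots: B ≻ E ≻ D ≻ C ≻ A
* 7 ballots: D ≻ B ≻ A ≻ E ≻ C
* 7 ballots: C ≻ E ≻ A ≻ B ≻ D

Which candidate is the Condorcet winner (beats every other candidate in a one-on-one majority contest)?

B

B vs A: 26–7
B vs C: 26–7
B vs D: 19–14
B vs E: 26–7
B beats every other candidate.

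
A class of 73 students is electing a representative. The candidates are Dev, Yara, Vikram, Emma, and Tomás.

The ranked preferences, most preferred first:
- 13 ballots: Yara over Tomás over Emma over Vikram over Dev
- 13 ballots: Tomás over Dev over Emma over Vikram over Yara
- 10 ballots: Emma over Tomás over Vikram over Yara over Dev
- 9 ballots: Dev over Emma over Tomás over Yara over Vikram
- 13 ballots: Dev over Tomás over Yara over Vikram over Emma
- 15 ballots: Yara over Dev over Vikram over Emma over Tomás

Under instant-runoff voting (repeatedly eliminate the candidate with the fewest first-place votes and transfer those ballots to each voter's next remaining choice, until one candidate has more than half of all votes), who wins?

Tomás

Round 1: Dev 22, Yara 28, Vikram 0, Emma 10, Tomás 13. Vikram eliminated.
Round 2: Dev 22, Yara 28, Emma 10, Tomás 13. Emma eliminated.
Round 3: Dev 22, Yara 28, Tomás 23. Dev eliminated.
Round 4: Yara 28, Tomás 45. Tomás has a majority (≥37).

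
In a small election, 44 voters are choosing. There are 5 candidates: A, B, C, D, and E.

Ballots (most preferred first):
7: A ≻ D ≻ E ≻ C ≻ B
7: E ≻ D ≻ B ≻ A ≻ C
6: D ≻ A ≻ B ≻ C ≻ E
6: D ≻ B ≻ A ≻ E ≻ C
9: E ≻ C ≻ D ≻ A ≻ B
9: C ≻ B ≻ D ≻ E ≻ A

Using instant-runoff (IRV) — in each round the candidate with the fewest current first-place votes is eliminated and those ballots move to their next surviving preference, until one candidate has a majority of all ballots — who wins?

Round 1: A 7, B 0, C 9, D 12, E 16. B eliminated.
Round 2: A 7, C 9, D 12, E 16. A eliminated.
Round 3: C 9, D 19, E 16. C eliminated.
Round 4: D 28, E 16. D has a majority (≥23).

D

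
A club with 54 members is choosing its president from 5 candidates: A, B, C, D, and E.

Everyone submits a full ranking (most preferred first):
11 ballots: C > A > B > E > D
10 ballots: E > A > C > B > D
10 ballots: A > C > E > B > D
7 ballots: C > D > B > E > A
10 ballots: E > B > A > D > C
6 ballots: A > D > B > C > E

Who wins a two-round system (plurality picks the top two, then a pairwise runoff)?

Round 1 first-place votes: A 16, B 0, C 18, D 0, E 20. E and C advance.
Runoff: E is ranked above C on 20 ballots, C above E on 34.

C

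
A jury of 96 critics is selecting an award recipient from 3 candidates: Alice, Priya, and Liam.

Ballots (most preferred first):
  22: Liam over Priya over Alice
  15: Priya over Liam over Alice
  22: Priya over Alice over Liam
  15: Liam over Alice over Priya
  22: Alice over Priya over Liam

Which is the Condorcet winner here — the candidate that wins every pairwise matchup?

Priya

Priya vs Alice: 59–37
Priya vs Liam: 59–37
Priya beats every other candidate.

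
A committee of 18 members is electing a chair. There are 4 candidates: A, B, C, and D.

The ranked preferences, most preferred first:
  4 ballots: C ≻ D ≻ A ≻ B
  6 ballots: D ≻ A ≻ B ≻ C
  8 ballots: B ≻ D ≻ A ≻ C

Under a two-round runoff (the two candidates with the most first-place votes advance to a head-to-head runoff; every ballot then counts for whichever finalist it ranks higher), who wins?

D

Round 1 first-place votes: A 0, B 8, C 4, D 6. B and D advance.
Runoff: B is ranked above D on 8 ballots, D above B on 10.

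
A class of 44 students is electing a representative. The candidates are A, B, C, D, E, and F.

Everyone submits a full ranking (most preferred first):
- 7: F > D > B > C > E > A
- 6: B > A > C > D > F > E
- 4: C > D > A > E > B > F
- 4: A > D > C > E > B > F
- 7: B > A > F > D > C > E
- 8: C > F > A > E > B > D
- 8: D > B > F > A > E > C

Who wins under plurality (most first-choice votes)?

First-place votes: A 4, B 13, C 12, D 8, E 0, F 7.

B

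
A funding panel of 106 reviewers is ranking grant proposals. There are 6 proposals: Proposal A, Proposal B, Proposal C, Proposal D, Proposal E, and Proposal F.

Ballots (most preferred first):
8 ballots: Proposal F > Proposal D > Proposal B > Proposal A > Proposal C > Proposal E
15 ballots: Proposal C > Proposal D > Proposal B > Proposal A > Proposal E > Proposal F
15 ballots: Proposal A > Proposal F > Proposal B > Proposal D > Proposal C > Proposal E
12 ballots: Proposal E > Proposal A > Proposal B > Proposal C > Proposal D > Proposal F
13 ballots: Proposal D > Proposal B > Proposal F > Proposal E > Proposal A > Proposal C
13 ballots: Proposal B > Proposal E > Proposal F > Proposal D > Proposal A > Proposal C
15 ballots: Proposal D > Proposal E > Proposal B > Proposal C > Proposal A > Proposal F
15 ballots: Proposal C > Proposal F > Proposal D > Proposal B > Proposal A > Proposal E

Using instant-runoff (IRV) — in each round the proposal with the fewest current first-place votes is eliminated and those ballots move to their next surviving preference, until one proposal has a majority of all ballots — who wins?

Round 1: Proposal A 15, Proposal B 13, Proposal C 30, Proposal D 28, Proposal E 12, Proposal F 8. Proposal F eliminated.
Round 2: Proposal A 15, Proposal B 13, Proposal C 30, Proposal D 36, Proposal E 12. Proposal E eliminated.
Round 3: Proposal A 27, Proposal B 13, Proposal C 30, Proposal D 36. Proposal B eliminated.
Round 4: Proposal A 27, Proposal C 30, Proposal D 49. Proposal A eliminated.
Round 5: Proposal C 42, Proposal D 64. Proposal D has a majority (≥54).

Proposal D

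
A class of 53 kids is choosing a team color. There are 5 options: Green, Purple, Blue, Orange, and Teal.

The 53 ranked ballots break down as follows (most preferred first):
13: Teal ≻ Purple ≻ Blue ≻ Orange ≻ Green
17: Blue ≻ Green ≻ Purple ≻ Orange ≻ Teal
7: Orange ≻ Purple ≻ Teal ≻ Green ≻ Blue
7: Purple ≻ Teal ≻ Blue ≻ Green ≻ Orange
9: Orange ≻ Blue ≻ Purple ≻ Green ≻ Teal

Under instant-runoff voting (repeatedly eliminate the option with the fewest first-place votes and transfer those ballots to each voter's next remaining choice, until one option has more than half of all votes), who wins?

Teal

Round 1: Green 0, Purple 7, Blue 17, Orange 16, Teal 13. Green eliminated.
Round 2: Purple 7, Blue 17, Orange 16, Teal 13. Purple eliminated.
Round 3: Blue 17, Orange 16, Teal 20. Orange eliminated.
Round 4: Blue 26, Teal 27. Teal has a majority (≥27).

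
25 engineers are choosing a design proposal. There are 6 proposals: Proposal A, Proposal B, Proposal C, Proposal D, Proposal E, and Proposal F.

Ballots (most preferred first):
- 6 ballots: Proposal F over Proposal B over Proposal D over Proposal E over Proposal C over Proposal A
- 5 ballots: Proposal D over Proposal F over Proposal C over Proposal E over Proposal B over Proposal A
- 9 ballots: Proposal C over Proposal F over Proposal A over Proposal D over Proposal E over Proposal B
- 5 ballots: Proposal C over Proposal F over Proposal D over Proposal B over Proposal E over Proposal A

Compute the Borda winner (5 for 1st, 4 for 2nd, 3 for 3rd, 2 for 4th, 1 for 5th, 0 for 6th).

Proposal F

Proposal A: 6×0 + 5×0 + 9×3 + 5×0 = 27
Proposal B: 6×4 + 5×1 + 9×0 + 5×2 = 39
Proposal C: 6×1 + 5×3 + 9×5 + 5×5 = 91
Proposal D: 6×3 + 5×5 + 9×2 + 5×3 = 76
Proposal E: 6×2 + 5×2 + 9×1 + 5×1 = 36
Proposal F: 6×5 + 5×4 + 9×4 + 5×4 = 106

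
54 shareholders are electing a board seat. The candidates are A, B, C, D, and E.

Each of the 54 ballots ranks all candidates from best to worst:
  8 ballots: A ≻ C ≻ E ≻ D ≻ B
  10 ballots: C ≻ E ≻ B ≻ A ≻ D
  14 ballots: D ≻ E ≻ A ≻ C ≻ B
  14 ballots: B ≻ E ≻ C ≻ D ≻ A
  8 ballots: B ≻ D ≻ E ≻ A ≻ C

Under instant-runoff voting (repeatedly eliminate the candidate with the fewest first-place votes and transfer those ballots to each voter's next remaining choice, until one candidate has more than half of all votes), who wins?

C

Round 1: A 8, B 22, C 10, D 14, E 0. E eliminated.
Round 2: A 8, B 22, C 10, D 14. A eliminated.
Round 3: B 22, C 18, D 14. D eliminated.
Round 4: B 22, C 32. C has a majority (≥28).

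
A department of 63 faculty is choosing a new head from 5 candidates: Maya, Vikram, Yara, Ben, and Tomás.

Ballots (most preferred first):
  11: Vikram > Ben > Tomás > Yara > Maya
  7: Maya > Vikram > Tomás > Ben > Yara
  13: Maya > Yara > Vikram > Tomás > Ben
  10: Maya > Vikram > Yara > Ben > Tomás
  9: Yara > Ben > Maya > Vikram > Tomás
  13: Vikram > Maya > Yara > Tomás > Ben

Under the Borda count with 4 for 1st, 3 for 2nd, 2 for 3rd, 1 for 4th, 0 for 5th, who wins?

Maya: 11×0 + 7×4 + 13×4 + 10×4 + 9×2 + 13×3 = 177
Vikram: 11×4 + 7×3 + 13×2 + 10×3 + 9×1 + 13×4 = 182
Yara: 11×1 + 7×0 + 13×3 + 10×2 + 9×4 + 13×2 = 132
Ben: 11×3 + 7×1 + 13×0 + 10×1 + 9×3 + 13×0 = 77
Tomás: 11×2 + 7×2 + 13×1 + 10×0 + 9×0 + 13×1 = 62

Vikram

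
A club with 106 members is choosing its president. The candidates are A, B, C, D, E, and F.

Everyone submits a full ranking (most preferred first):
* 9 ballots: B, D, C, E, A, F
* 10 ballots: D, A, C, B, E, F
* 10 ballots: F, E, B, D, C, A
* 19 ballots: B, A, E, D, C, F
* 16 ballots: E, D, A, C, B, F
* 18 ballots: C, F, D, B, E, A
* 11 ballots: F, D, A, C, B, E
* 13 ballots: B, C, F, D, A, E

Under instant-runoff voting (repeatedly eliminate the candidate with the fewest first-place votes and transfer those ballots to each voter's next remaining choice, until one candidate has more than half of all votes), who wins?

Round 1: A 0, B 41, C 18, D 10, E 16, F 21. A eliminated.
Round 2: B 41, C 18, D 10, E 16, F 21. D eliminated.
Round 3: B 41, C 28, E 16, F 21. E eliminated.
Round 4: B 41, C 44, F 21. F eliminated.
Round 5: B 51, C 55. C has a majority (≥54).

C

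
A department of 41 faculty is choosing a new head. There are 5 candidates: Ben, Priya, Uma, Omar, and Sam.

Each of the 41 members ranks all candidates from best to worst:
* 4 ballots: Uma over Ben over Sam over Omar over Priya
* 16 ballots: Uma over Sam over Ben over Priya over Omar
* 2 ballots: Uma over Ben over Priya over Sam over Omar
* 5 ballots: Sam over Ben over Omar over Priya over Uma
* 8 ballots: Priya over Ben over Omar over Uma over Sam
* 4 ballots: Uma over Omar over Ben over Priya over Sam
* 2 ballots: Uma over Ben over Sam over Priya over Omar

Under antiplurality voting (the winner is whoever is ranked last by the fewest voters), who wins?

Last-place votes: Ben 0, Priya 4, Uma 5, Omar 20, Sam 12.

Ben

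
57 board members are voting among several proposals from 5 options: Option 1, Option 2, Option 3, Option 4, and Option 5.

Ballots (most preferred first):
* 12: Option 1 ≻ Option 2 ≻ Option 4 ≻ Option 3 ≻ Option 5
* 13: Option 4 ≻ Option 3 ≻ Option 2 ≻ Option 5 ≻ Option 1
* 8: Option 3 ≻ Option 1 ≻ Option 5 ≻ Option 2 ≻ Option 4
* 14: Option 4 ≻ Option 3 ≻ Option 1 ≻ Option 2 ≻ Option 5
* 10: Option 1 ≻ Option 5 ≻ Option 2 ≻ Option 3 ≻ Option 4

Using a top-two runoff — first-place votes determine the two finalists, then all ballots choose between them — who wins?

Round 1 first-place votes: Option 1 22, Option 2 0, Option 3 8, Option 4 27, Option 5 0. Option 4 and Option 1 advance.
Runoff: Option 4 is ranked above Option 1 on 27 ballots, Option 1 above Option 4 on 30.

Option 1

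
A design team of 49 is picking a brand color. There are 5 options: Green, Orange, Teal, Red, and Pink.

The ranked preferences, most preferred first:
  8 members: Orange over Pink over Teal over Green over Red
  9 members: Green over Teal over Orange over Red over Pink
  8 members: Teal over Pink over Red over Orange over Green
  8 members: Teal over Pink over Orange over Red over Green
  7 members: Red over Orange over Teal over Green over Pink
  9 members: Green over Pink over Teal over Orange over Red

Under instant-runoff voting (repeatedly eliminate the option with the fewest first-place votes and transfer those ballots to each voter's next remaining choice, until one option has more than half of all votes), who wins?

Teal

Round 1: Green 18, Orange 8, Teal 16, Red 7, Pink 0. Pink eliminated.
Round 2: Green 18, Orange 8, Teal 16, Red 7. Red eliminated.
Round 3: Green 18, Orange 15, Teal 16. Orange eliminated.
Round 4: Green 18, Teal 31. Teal has a majority (≥25).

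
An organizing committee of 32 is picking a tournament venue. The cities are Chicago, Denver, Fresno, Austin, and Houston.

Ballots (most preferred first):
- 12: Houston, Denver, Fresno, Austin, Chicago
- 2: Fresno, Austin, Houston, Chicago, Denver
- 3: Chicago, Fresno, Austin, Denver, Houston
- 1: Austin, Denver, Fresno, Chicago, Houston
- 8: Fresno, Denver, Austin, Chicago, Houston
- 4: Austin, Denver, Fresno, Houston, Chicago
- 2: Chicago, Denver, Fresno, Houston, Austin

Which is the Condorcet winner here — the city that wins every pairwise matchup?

Denver vs Chicago: 25–7
Denver vs Fresno: 19–13
Denver vs Austin: 22–10
Denver vs Houston: 18–14
Denver beats every other city.

Denver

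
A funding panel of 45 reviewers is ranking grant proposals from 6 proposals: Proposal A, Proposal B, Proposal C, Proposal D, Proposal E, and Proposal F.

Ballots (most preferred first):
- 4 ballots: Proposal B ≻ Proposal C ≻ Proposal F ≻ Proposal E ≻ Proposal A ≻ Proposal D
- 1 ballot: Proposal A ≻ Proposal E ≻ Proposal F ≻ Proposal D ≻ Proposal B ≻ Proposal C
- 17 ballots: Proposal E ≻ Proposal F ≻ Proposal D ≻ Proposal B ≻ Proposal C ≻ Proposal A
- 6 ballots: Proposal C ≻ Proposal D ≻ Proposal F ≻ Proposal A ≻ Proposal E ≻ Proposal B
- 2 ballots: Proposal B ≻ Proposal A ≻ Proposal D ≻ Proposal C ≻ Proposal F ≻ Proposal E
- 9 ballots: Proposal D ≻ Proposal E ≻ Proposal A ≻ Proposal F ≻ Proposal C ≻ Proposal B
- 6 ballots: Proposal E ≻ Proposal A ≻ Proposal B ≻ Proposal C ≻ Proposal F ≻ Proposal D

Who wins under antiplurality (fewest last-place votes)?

Proposal F

Last-place votes: Proposal A 17, Proposal B 15, Proposal C 1, Proposal D 10, Proposal E 2, Proposal F 0.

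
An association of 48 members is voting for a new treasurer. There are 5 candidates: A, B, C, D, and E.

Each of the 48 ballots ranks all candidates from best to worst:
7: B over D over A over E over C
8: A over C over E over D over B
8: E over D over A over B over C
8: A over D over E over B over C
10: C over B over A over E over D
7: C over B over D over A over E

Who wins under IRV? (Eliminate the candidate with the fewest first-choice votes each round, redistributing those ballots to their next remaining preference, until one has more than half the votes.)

A

Round 1: A 16, B 7, C 17, D 0, E 8. D eliminated.
Round 2: A 16, B 7, C 17, E 8. B eliminated.
Round 3: A 23, C 17, E 8. E eliminated.
Round 4: A 31, C 17. A has a majority (≥25).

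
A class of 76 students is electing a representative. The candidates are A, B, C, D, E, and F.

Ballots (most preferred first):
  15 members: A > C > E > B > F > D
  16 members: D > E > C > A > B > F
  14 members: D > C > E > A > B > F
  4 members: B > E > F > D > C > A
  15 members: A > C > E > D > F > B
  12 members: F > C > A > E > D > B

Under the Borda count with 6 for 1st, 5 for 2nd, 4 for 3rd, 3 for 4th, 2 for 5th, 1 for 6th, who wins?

C

A: 15×6 + 16×3 + 14×3 + 4×1 + 15×6 + 12×4 = 322
B: 15×3 + 16×2 + 14×2 + 4×6 + 15×1 + 12×1 = 156
C: 15×5 + 16×4 + 14×5 + 4×2 + 15×5 + 12×5 = 352
D: 15×1 + 16×6 + 14×6 + 4×3 + 15×3 + 12×2 = 276
E: 15×4 + 16×5 + 14×4 + 4×5 + 15×4 + 12×3 = 312
F: 15×2 + 16×1 + 14×1 + 4×4 + 15×2 + 12×6 = 178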